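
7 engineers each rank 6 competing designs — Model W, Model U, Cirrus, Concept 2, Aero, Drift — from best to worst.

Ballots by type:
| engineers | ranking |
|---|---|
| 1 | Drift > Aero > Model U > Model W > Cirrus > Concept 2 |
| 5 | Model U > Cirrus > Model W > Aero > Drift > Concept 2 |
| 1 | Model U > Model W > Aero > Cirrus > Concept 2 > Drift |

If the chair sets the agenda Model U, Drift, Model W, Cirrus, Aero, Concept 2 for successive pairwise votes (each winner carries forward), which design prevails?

Round 1: Model U vs Drift — 6–1, Model U advances.
Round 2: Model U vs Model W — 7–0, Model U advances.
Round 3: Model U vs Cirrus — 7–0, Model U advances.
Round 4: Model U vs Aero — 6–1, Model U advances.
Round 5: Model U vs Concept 2 — 7–0, Model U advances.
Model U survives the agenda.

Model U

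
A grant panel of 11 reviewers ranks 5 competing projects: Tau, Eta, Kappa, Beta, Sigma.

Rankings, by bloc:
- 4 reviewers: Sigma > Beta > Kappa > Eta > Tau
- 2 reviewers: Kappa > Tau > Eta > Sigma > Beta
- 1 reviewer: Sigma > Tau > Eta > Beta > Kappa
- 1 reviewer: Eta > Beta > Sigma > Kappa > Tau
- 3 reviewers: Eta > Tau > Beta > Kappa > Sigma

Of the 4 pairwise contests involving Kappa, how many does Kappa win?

Kappa against each rival (11 reviewers):
Kappa vs Tau: 7 to 4, Kappa.
Kappa–Eta: Kappa 6–5.
Kappa vs Beta: Kappa is ranked higher on 2 ballots, Beta on 9. Beta wins 9–2.
Kappa vs Sigma: Sigma, 6–5.
Kappa beats Tau, Eta; loses to Beta, Sigma — 2 pairwise wins.

2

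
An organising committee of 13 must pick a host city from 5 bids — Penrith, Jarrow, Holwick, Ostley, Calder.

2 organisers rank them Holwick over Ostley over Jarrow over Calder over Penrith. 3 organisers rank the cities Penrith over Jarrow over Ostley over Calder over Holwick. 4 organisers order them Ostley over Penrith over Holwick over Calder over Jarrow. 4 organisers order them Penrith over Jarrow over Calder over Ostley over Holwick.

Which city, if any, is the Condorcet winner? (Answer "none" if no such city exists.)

Pairwise majorities:
Penrith vs Jarrow: Penrith preferred on 3+4+4 = 11 ballots; Penrith wins 11–2.
Penrith vs Holwick: 11 to 2, Penrith.
Penrith vs Ostley: 7 to 6, Penrith.
Penrith vs Calder: 3+4+4 = 11 for Penrith, 2 for Calder — Penrith by 11–2.
Jarrow vs Holwick: Jarrow preferred on 3+4 = 7 ballots; Jarrow wins 7–6.
Jarrow vs Ostley: 3+4 = 7 for Jarrow, 6 for Ostley — Jarrow by 7–6.
Jarrow vs Calder: Jarrow is ranked higher on 2+3+4 = 9 ballots, Calder on 4. Jarrow wins 9–4.
Holwick vs Ostley: Holwick preferred on 2 ballots; Ostley wins 11–2.
Holwick vs Calder: Holwick is ranked higher on 2+4 = 6 ballots, Calder on 7. Calder wins 7–6.
Ostley vs Calder: 2+3+4 = 9 for Ostley, 4 for Calder — Ostley by 9–4.
Penrith wins every pairwise contest, so Penrith is the Condorcet winner.

Penrith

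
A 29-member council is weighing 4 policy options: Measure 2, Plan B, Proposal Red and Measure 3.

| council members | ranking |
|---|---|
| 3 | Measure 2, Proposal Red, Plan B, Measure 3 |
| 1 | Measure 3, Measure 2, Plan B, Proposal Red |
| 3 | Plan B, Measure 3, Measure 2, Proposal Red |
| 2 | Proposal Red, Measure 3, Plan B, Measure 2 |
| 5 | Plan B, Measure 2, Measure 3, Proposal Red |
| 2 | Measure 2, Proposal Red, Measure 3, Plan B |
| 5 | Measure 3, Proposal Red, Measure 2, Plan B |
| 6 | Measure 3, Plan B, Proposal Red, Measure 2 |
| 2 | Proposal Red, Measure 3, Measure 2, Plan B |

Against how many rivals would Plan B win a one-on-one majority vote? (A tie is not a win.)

2

Plan B against each rival (29 council members):
Plan B vs Measure 2: Plan B, 16–13.
Plan B vs Proposal Red: 15 to 14, Plan B.
Plan B vs Measure 3: Measure 3, 18–11.
Plan B beats Measure 2, Proposal Red; loses to Measure 3 — 2 pairwise wins.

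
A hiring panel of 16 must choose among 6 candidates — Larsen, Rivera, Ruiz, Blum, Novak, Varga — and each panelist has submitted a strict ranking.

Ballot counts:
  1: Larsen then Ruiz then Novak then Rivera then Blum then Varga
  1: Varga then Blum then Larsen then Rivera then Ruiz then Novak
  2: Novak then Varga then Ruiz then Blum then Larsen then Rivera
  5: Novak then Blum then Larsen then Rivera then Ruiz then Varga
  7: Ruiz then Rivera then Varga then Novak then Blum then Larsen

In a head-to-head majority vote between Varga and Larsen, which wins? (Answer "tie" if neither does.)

Ballots ranking Varga above Larsen: 1 + 2 + 7 = 10.
Ballots ranking Larsen above Varga: 16 − 10 = 6.
Varga wins the head-to-head 10–6.

Varga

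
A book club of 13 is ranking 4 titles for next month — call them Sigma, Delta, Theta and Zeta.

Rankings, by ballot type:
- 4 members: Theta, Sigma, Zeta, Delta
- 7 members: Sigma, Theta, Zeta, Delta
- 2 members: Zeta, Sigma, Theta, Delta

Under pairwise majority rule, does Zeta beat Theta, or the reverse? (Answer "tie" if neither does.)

Ballots ranking Zeta above Theta: 2.
Ballots ranking Theta above Zeta: 13 − 2 = 11.
Theta wins the head-to-head 11–2.

Theta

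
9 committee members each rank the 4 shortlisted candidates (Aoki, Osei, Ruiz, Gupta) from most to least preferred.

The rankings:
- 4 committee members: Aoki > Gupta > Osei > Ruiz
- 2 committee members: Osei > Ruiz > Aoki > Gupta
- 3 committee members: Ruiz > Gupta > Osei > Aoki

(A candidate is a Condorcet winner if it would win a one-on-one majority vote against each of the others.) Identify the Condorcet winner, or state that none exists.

none

Pairwise majorities:
Aoki vs Osei: 4 to 5, Osei.
Aoki vs Ruiz: Aoki is ranked higher on 4 ballots, Ruiz on 5. Ruiz wins 5–4.
Aoki vs Gupta: Aoki is ranked higher on 4+2 = 6 ballots, Gupta on 3. Aoki wins 6–3.
Osei vs Ruiz: Osei is ranked higher on 4+2 = 6 ballots, Ruiz on 3. Osei wins 6–3.
Osei vs Gupta: Osei preferred on 2 ballots; Gupta wins 7–2.
Ruiz vs Gupta: 2+3 = 5 for Ruiz, 4 for Gupta — Ruiz by 5–4.
Every candidate loses at least once (Aoki loses to Osei; Osei loses to Gupta; Ruiz loses to Osei; Gupta loses to Aoki). The majority relation contains the cycle Aoki → Gupta → Osei → Aoki, so there is no Condorcet winner.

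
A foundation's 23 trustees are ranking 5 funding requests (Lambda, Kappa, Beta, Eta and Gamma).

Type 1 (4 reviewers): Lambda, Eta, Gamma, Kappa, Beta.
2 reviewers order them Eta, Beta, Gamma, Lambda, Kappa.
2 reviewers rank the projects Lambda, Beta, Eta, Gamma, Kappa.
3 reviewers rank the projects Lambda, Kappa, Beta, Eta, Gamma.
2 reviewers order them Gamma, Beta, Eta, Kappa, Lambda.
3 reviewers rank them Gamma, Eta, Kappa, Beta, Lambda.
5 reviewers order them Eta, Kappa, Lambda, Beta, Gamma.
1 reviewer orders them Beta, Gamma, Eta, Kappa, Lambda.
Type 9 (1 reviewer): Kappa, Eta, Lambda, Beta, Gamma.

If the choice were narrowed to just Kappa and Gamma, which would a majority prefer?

Gamma

Ballots ranking Kappa above Gamma: 3 + 5 + 1 = 9.
Ballots ranking Gamma above Kappa: 23 − 9 = 14.
Gamma wins the head-to-head 14–9.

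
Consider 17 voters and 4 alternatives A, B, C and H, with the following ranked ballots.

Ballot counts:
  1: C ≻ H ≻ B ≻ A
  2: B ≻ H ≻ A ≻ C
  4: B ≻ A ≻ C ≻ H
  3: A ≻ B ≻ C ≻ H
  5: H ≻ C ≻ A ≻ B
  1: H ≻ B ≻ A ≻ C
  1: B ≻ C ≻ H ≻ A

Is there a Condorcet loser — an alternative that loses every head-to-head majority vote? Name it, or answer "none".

Head-to-head results (17 voters):
A vs B: B wins 9–8.
A–C: A 10–7.
A vs H: H wins 10–7.
B vs C: B, 11–6.
B vs H: B is ranked higher on 2+4+3+1 = 10 ballots, H on 7. B wins 10–7.
C vs H: C, 9–8.
Every alternative wins at least one matchup (A beats C; B beats A; C beats H; H beats A), so there is no Condorcet loser.

none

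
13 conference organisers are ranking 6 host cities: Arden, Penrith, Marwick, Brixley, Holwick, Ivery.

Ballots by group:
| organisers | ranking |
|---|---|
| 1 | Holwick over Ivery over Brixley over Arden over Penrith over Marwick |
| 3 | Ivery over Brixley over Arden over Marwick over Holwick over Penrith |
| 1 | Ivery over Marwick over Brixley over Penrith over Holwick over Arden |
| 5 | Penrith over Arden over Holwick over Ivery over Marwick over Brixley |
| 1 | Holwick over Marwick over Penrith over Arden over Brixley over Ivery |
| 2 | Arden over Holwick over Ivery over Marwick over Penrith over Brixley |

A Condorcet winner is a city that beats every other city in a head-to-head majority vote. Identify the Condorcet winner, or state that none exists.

Check each pair by majority over 13 ballots:
Arden–Penrith: Penrith 7–6.
Arden vs Marwick: Arden, 11–2.
Arden–Brixley: Arden 8–5.
Arden–Holwick: Arden 10–3.
Arden vs Ivery: Arden wins 8–5.
Penrith vs Marwick: Marwick wins 7–6.
Penrith vs Brixley: Penrith wins 8–5.
Penrith vs Holwick: Holwick wins 7–6.
Penrith vs Ivery: Ivery wins 7–6.
Marwick vs Brixley: Marwick, 9–4.
Marwick vs Holwick: Holwick wins 9–4.
Marwick vs Ivery: Ivery wins 12–1.
Brixley vs Holwick: Holwick wins 9–4.
Brixley–Ivery: Ivery 12–1.
Holwick vs Ivery: Holwick wins 9–4.
Each city drops at least one matchup (Arden loses to Penrith; Penrith loses to Marwick; Marwick loses to Arden; Brixley loses to Arden; Holwick loses to Arden; Ivery loses to Arden); the cycle Arden > Marwick > Penrith > Arden rules out a Condorcet winner.

none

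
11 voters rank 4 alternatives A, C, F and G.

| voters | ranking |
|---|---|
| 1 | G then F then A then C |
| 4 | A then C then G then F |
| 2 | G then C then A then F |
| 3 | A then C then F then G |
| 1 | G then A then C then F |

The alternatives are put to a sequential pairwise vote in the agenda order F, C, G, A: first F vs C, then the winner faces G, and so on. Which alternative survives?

A

Round 1: F vs C — 1–10, C advances.
Round 2: C vs G — 7–4, C advances.
Round 3: C vs A — 2–9, A advances.
A survives the agenda.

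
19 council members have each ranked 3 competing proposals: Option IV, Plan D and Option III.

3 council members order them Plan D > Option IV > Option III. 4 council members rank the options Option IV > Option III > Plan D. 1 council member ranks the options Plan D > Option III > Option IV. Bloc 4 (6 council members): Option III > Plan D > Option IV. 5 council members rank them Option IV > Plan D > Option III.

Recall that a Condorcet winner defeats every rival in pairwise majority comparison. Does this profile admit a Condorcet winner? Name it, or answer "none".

Pairwise majorities:
Option IV vs Plan D: Plan D, 10–9.
Option IV vs Option III: Option IV wins 12–7.
Plan D vs Option III: Option III wins 10–9.
Each option drops at least one matchup (Option IV loses to Plan D; Plan D loses to Option III; Option III loses to Option IV); the cycle Option IV → Option III → Plan D → Option IV rules out a Condorcet winner.

none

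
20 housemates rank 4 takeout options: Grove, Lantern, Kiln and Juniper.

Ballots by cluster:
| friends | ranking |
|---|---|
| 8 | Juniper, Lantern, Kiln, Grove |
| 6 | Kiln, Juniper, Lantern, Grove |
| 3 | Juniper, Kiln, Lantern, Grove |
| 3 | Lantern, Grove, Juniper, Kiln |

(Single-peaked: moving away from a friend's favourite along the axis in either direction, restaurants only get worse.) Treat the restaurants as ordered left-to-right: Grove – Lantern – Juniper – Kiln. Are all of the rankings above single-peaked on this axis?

Axis positions: Grove=1, Lantern=2, Juniper=3, Kiln=4.
Cluster 1 (peak Juniper at position 3): ranking walks positions 3-2-4-1, expanding outward from the peak — single-peaked.
Cluster 2 (peak Kiln at position 4): ranking walks positions 4-3-2-1, expanding outward from the peak — single-peaked.
Cluster 3 (peak Juniper at position 3): ranking walks positions 3-4-2-1, expanding outward from the peak — single-peaked.
Cluster 4 (peak Lantern at position 2): ranking walks positions 2-1-3-4, expanding outward from the peak — single-peaked.
Every ranking is single-peaked on this axis.

yes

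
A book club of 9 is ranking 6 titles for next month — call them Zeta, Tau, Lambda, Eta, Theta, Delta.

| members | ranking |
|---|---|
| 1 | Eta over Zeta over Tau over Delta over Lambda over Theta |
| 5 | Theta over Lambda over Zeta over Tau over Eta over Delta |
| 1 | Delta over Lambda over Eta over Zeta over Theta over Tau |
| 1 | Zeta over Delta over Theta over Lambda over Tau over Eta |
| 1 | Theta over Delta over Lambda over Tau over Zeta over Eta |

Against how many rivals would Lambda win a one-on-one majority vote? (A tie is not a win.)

Lambda against each rival (9 members):
Lambda vs Zeta: 7 to 2, Lambda.
Lambda vs Tau: Lambda, 8–1.
Lambda vs Eta: Lambda wins 8–1.
Lambda–Theta: Theta 7–2.
Lambda vs Delta: Lambda wins 5–4.
Lambda beats Zeta, Tau, Eta, Delta; loses to Theta — 4 pairwise wins.

4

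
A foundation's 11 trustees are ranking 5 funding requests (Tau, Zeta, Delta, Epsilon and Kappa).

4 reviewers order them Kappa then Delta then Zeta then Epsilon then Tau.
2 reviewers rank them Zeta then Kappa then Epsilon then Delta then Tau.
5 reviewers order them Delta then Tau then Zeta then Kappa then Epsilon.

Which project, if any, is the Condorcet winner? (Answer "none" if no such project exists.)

none

Pairwise majorities:
Tau–Zeta: Zeta 6–5.
Tau vs Delta: Tau preferred on 0 ballots; Delta wins 11–0.
Tau vs Epsilon: 5 to 6, Epsilon.
Tau vs Kappa: Kappa, 6–5.
Zeta vs Delta: Delta, 9–2.
Zeta vs Epsilon: Zeta, 11–0.
Zeta–Kappa: Zeta 7–4.
Delta–Epsilon: Delta 9–2.
Delta vs Kappa: Kappa wins 6–5.
Epsilon–Kappa: Kappa 11–0.
Every project loses at least once (Tau loses to Zeta; Zeta loses to Delta; Delta loses to Kappa; Epsilon loses to Zeta; Kappa loses to Zeta). The majority relation contains the cycle Zeta > Kappa > Delta > Zeta, so there is no Condorcet winner.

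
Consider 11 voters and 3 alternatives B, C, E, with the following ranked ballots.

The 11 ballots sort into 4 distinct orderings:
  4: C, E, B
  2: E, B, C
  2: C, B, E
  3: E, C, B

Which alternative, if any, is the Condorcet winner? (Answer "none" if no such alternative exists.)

C

Pairwise majorities:
B vs C: 2 for B, 9 for C — C by 9–2.
B vs E: 2 for B, 9 for E — E by 9–2.
C vs E: C preferred on 4+2 = 6 ballots; C wins 6–5.
C defeats every rival head-to-head and is the Condorcet winner.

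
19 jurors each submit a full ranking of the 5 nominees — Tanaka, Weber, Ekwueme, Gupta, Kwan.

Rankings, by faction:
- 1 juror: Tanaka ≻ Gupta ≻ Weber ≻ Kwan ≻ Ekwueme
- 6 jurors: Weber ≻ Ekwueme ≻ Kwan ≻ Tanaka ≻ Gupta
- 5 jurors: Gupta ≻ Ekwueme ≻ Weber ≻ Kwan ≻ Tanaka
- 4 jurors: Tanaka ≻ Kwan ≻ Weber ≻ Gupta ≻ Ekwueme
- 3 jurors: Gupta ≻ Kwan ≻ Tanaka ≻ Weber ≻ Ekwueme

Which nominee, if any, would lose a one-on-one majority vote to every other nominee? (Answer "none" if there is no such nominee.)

none

Head-to-head results (19 jurors):
Tanaka vs Weber: Tanaka is ranked higher on 1+4+3 = 8 ballots, Weber on 11. Weber wins 11–8.
Tanaka–Ekwueme: Ekwueme 11–8.
Tanaka vs Gupta: Tanaka, 11–8.
Tanaka vs Kwan: Kwan wins 14–5.
Weber vs Ekwueme: 1+6+4+3 = 14 for Weber, 5 for Ekwueme — Weber by 14–5.
Weber vs Gupta: 6+4 = 10 for Weber, 9 for Gupta — Weber by 10–9.
Weber vs Kwan: 1+6+5 = 12 for Weber, 7 for Kwan — Weber by 12–7.
Ekwueme vs Gupta: Ekwueme is ranked higher on 6 ballots, Gupta on 13. Gupta wins 13–6.
Ekwueme vs Kwan: 6+5 = 11 for Ekwueme, 8 for Kwan — Ekwueme by 11–8.
Gupta vs Kwan: Kwan, 10–9.
No nominee is winless: Tanaka beats Gupta; Weber beats Tanaka; Ekwueme beats Tanaka; Gupta beats Ekwueme; Kwan beats Tanaka. There is no Condorcet loser.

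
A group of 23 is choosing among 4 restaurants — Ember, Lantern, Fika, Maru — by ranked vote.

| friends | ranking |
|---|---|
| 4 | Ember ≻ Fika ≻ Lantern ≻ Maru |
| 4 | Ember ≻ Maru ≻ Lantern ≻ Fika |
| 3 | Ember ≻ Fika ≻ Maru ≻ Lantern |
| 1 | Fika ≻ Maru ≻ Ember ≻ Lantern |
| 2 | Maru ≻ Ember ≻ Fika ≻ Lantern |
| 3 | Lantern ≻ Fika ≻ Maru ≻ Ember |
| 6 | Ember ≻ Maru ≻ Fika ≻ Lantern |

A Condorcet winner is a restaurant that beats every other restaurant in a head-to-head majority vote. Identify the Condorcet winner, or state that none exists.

Ember

Head-to-head results (23 friends):
Ember–Lantern: Ember 20–3.
Ember vs Fika: Ember, 19–4.
Ember vs Maru: Ember, 17–6.
Lantern vs Fika: Fika wins 16–7.
Lantern vs Maru: Maru wins 16–7.
Fika vs Maru: Maru wins 12–11.
Only Ember has no losses; Ember is the Condorcet winner.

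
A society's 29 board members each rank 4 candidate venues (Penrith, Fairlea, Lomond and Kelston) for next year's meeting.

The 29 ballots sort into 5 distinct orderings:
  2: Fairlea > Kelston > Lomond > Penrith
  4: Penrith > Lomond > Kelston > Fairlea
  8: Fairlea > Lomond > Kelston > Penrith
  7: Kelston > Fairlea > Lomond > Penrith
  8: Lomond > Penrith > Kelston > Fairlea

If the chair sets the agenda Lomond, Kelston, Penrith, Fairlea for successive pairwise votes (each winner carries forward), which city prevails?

Fairlea

Round 1: Lomond vs Kelston — 20–9, Lomond advances.
Round 2: Lomond vs Penrith — 25–4, Lomond advances.
Round 3: Lomond vs Fairlea — 12–17, Fairlea advances.
Fairlea survives the agenda.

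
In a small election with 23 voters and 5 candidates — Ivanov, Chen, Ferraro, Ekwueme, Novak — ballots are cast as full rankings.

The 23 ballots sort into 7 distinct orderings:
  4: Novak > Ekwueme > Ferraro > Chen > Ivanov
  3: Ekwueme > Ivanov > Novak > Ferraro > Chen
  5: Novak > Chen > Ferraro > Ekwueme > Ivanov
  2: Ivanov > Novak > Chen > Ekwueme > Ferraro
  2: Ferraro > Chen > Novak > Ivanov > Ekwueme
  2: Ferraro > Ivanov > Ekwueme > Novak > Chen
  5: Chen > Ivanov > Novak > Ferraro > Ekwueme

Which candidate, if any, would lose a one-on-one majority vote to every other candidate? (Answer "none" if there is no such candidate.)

none

Pairwise majorities:
Ivanov vs Chen: Chen wins 16–7.
Ivanov–Ferraro: Ferraro 13–10.
Ivanov vs Ekwueme: 2+2+2+5 = 11 for Ivanov, 12 for Ekwueme — Ekwueme by 12–11.
Ivanov vs Novak: Ivanov is ranked higher on 3+2+2+5 = 12 ballots, Novak on 11. Ivanov wins 12–11.
Chen vs Ferraro: Chen, 12–11.
Chen–Ekwueme: Chen 14–9.
Chen vs Novak: Novak wins 16–7.
Ferraro vs Ekwueme: Ferraro wins 14–9.
Ferraro vs Novak: Ferraro preferred on 2+2 = 4 ballots; Novak wins 19–4.
Ekwueme vs Novak: 3+2 = 5 for Ekwueme, 18 for Novak — Novak by 18–5.
Every candidate wins at least one matchup (Ivanov beats Novak; Chen beats Ivanov; Ferraro beats Ivanov; Ekwueme beats Ivanov; Novak beats Chen), so there is no Condorcet loser.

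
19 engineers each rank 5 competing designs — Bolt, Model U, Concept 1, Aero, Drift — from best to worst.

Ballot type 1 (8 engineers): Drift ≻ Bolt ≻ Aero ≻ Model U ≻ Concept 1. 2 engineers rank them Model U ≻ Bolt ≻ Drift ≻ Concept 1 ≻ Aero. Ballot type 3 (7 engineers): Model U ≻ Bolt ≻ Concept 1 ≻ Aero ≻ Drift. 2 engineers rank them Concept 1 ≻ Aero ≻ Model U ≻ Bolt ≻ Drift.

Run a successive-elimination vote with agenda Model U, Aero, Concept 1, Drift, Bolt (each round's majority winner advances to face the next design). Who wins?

Bolt

Round 1: Model U vs Aero — 9–10, Aero advances.
Round 2: Aero vs Concept 1 — 8–11, Concept 1 advances.
Round 3: Concept 1 vs Drift — 9–10, Drift advances.
Round 4: Drift vs Bolt — 8–11, Bolt advances.
The agenda winner is Bolt.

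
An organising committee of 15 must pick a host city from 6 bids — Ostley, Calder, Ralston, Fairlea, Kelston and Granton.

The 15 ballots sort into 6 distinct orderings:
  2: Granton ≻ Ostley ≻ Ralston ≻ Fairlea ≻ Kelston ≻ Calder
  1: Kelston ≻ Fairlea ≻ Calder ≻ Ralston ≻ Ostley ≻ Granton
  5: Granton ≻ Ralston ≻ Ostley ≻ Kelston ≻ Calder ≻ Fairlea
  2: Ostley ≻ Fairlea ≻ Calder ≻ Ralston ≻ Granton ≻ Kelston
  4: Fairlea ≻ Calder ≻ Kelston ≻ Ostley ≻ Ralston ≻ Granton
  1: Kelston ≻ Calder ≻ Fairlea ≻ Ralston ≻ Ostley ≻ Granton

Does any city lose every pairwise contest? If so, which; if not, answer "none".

none

Head-to-head results (15 organisers):
Ostley vs Calder: 9 to 6, Ostley.
Ostley vs Ralston: Ostley wins 8–7.
Ostley vs Fairlea: Ostley, 9–6.
Ostley vs Kelston: 9 to 6, Ostley.
Ostley vs Granton: 8 to 7, Ostley.
Calder vs Ralston: Calder wins 8–7.
Calder vs Fairlea: Fairlea, 9–6.
Calder–Kelston: Kelston 9–6.
Calder vs Granton: Calder preferred on 1+2+4+1 = 8 ballots; Calder wins 8–7.
Ralston vs Fairlea: 2+5 = 7 for Ralston, 8 for Fairlea — Fairlea by 8–7.
Ralston vs Kelston: 9 to 6, Ralston.
Ralston vs Granton: 1+2+4+1 = 8 for Ralston, 7 for Granton — Ralston by 8–7.
Fairlea vs Kelston: Fairlea, 8–7.
Fairlea vs Granton: Fairlea is ranked higher on 1+2+4+1 = 8 ballots, Granton on 7. Fairlea wins 8–7.
Kelston–Granton: Granton 9–6.
Each city has at least one pairwise win (Ostley beats Calder; Calder beats Ralston; Ralston beats Kelston; Fairlea beats Calder; Kelston beats Calder; Granton beats Kelston) — no Condorcet loser.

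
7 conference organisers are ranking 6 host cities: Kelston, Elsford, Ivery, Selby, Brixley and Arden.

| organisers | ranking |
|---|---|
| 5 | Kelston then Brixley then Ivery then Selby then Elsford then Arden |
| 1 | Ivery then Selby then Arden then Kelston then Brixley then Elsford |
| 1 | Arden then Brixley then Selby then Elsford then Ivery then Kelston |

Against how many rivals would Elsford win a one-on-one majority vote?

1

Elsford against each rival (7 organisers):
Elsford vs Kelston: 1 for Elsford, 6 for Kelston — Kelston by 6–1.
Elsford vs Ivery: Ivery wins 6–1.
Elsford vs Selby: Selby wins 7–0.
Elsford vs Brixley: 0 to 7, Brixley.
Elsford vs Arden: 5 for Elsford, 2 for Arden — Elsford by 5–2.
Elsford beats Arden; loses to Kelston, Ivery, Selby, Brixley — 1 pairwise win.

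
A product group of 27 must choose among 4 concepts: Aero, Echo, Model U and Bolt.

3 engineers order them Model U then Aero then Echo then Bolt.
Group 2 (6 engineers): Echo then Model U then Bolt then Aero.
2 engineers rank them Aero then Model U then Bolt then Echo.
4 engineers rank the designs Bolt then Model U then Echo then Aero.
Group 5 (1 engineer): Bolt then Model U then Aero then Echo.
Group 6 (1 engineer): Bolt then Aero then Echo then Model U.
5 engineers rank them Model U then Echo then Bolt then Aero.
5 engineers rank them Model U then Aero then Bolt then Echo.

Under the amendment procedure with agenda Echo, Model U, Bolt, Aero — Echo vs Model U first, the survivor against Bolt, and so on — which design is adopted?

Round 1: Echo vs Model U — 7–20, Model U advances.
Round 2: Model U vs Bolt — 21–6, Model U advances.
Round 3: Model U vs Aero — 24–3, Model U advances.
The agenda winner is Model U.

Model U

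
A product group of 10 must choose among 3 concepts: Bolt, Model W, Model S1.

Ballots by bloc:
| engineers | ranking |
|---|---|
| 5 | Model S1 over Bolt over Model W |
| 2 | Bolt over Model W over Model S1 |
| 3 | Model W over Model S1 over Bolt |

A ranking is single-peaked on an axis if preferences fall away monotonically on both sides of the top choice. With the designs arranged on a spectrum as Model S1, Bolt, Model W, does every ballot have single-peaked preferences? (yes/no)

no

Axis positions: Model S1=1, Bolt=2, Model W=3.
Bloc 1 (peak Model S1 at position 1): ranking walks positions 1-2-3, expanding outward from the peak — single-peaked.
Bloc 2 (peak Bolt at position 2): ranking walks positions 2-3-1, expanding outward from the peak — single-peaked.
Bloc 3: ranking walks positions 3-1-2; Model S1 is ranked above Bolt even though Bolt lies between Model S1 and the peak Model W on the axis — preferences dip and rise again. Not single-peaked.
Bloc 3 violates single-peakedness, so the profile is not single-peaked on this axis.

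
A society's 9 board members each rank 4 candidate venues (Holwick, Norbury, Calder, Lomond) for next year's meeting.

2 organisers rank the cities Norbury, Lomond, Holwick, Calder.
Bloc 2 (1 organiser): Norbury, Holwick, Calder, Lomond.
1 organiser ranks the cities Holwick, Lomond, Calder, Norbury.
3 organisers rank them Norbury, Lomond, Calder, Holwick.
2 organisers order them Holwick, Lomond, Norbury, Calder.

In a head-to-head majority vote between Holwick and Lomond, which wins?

Ballots ranking Holwick above Lomond: 1 + 1 + 2 = 4.
Ballots ranking Lomond above Holwick: 9 − 4 = 5.
Lomond wins the head-to-head 5–4.

Lomond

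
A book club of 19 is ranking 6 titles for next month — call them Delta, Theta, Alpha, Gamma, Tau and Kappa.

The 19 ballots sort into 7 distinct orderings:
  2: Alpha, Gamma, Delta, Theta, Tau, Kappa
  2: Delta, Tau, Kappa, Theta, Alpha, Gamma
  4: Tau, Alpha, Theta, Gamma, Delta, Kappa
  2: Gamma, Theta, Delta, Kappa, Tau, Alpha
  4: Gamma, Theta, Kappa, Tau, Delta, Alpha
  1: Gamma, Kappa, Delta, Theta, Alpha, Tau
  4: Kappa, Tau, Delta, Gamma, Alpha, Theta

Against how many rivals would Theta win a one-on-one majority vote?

2

Theta against each rival (19 members):
Theta vs Delta: Theta, 10–9.
Theta–Alpha: Alpha 10–9.
Theta–Gamma: Gamma 13–6.
Theta vs Tau: Tau, 10–9.
Theta vs Kappa: Theta is ranked higher on 2+4+2+4 = 12 ballots, Kappa on 7. Theta wins 12–7.
Theta beats Delta, Kappa; loses to Alpha, Gamma, Tau — 2 pairwise wins.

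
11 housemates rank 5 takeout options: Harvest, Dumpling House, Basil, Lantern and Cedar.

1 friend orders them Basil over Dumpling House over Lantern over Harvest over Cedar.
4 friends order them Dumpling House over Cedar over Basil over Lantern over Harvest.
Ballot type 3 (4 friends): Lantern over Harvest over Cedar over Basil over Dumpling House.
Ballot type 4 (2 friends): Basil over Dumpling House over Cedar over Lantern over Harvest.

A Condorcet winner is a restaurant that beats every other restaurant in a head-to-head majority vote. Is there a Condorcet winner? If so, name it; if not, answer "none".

Head-to-head results (11 friends):
Harvest–Dumpling House: Dumpling House 7–4.
Harvest vs Basil: Basil, 7–4.
Harvest–Lantern: Lantern 11–0.
Harvest vs Cedar: Cedar, 6–5.
Dumpling House vs Basil: Basil wins 7–4.
Dumpling House vs Lantern: Dumpling House wins 7–4.
Dumpling House vs Cedar: Dumpling House wins 7–4.
Basil vs Lantern: Basil, 7–4.
Basil vs Cedar: Cedar wins 8–3.
Lantern vs Cedar: Cedar, 6–5.
Every restaurant loses at least once (Harvest loses to Dumpling House; Dumpling House loses to Basil; Basil loses to Cedar; Lantern loses to Dumpling House; Cedar loses to Dumpling House). The majority relation contains the cycle Dumpling House > Cedar > Basil > Dumpling House, so there is no Condorcet winner.

none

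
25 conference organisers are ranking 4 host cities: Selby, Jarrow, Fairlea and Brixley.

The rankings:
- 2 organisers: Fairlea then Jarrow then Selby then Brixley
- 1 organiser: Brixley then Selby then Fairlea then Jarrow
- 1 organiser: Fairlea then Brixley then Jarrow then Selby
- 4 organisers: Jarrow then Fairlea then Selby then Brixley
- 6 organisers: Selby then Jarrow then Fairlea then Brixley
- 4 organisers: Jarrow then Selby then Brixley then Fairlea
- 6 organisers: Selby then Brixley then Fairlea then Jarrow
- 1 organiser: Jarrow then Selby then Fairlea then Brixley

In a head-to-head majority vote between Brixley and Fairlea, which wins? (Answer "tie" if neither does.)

Ballots ranking Brixley above Fairlea: 1 + 4 + 6 = 11.
Ballots ranking Fairlea above Brixley: 25 − 11 = 14.
Fairlea wins the head-to-head 14–11.

Fairlea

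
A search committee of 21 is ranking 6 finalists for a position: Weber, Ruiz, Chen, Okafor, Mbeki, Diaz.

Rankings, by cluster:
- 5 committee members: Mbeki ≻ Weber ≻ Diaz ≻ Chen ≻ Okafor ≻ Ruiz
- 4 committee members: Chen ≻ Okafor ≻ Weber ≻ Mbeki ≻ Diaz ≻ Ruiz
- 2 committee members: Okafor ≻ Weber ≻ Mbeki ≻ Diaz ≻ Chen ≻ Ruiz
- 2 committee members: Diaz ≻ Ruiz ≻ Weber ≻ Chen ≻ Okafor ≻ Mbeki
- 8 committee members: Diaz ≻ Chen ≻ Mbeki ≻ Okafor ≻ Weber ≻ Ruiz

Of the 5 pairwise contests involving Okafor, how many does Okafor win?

Okafor against each rival (21 committee members):
Okafor–Weber: Okafor 14–7.
Okafor vs Ruiz: 5+4+2+8 = 19 for Okafor, 2 for Ruiz — Okafor by 19–2.
Okafor vs Chen: 2 for Okafor, 19 for Chen — Chen by 19–2.
Okafor vs Mbeki: 4+2+2 = 8 for Okafor, 13 for Mbeki — Mbeki by 13–8.
Okafor vs Diaz: Diaz wins 15–6.
Okafor beats Weber, Ruiz; loses to Chen, Mbeki, Diaz — 2 pairwise wins.

2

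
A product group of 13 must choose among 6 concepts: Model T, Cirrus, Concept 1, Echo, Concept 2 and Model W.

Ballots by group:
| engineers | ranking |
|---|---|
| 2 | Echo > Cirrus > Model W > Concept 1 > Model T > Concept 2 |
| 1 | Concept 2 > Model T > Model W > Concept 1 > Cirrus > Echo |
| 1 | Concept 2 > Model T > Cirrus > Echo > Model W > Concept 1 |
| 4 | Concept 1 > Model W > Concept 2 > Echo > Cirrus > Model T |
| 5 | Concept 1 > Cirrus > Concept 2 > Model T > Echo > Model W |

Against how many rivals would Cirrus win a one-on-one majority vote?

4

Cirrus against each rival (13 engineers):
Cirrus vs Model T: 11 to 2, Cirrus.
Cirrus–Concept 1: Concept 1 10–3.
Cirrus–Echo: Cirrus 7–6.
Cirrus–Concept 2: Cirrus 7–6.
Cirrus vs Model W: Cirrus, 8–5.
Cirrus beats Model T, Echo, Concept 2, Model W; loses to Concept 1 — 4 pairwise wins.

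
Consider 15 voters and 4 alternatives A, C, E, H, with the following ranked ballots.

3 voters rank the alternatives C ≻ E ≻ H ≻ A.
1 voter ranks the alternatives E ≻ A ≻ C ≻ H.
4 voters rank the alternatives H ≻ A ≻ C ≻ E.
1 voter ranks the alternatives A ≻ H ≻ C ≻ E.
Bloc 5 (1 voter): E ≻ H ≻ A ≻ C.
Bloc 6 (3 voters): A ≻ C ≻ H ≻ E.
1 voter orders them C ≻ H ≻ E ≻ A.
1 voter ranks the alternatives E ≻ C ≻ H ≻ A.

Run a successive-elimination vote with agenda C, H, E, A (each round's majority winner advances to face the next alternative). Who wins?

A

Round 1: C vs H — 9–6, C advances.
Round 2: C vs E — 12–3, C advances.
Round 3: C vs A — 5–10, A advances.
A survives the agenda.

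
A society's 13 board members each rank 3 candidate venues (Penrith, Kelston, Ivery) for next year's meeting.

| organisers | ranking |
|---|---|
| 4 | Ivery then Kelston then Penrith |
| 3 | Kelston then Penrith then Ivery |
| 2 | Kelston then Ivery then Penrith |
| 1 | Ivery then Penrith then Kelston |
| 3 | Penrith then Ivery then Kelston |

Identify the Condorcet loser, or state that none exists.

Head-to-head results (13 organisers):
Penrith vs Kelston: Penrith is ranked higher on 1+3 = 4 ballots, Kelston on 9. Kelston wins 9–4.
Penrith vs Ivery: Penrith preferred on 3+3 = 6 ballots; Ivery wins 7–6.
Kelston vs Ivery: Ivery, 8–5.
Penrith loses to every other city — it is the Condorcet loser.

Penrith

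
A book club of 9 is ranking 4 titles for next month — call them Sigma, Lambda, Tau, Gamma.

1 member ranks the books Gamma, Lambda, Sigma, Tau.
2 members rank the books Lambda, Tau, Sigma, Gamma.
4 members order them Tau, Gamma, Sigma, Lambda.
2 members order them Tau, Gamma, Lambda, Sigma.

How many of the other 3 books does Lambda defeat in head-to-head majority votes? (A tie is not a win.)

Lambda against each rival (9 members):
Lambda vs Sigma: Lambda, 5–4.
Lambda vs Tau: Tau, 6–3.
Lambda vs Gamma: Lambda preferred on 2 ballots; Gamma wins 7–2.
Lambda beats Sigma; loses to Tau, Gamma — 1 pairwise win.

1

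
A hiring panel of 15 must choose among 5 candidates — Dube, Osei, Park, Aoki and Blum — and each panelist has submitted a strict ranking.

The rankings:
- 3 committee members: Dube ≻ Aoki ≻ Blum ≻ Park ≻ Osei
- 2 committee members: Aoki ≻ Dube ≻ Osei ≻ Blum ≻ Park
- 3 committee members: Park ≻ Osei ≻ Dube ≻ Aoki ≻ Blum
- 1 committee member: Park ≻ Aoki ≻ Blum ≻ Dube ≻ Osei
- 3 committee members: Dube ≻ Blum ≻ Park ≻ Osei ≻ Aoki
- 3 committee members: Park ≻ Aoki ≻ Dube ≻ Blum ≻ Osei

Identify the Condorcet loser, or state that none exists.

Osei

Head-to-head results (15 committee members):
Dube vs Osei: Dube wins 12–3.
Dube vs Park: Dube wins 8–7.
Dube vs Aoki: Dube wins 9–6.
Dube vs Blum: Dube preferred on 3+2+3+3+3 = 14 ballots; Dube wins 14–1.
Osei vs Park: Osei is ranked higher on 2 ballots, Park on 13. Park wins 13–2.
Osei vs Aoki: Osei preferred on 3+3 = 6 ballots; Aoki wins 9–6.
Osei vs Blum: 2+3 = 5 for Osei, 10 for Blum — Blum by 10–5.
Park vs Aoki: Park, 10–5.
Park vs Blum: Blum wins 8–7.
Aoki vs Blum: 3+2+3+1+3 = 12 for Aoki, 3 for Blum — Aoki by 12–3.
Osei is beaten in every head-to-head and is the Condorcet loser.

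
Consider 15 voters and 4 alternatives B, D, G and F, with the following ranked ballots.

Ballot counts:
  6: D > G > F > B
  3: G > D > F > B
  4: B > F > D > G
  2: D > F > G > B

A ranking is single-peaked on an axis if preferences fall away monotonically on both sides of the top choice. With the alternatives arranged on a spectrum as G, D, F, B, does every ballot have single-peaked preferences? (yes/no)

yes

Axis positions: G=1, D=2, F=3, B=4.
Group 1 (peak D at position 2): ranking walks positions 2-1-3-4, expanding outward from the peak — single-peaked.
Group 2 (peak G at position 1): ranking walks positions 1-2-3-4, expanding outward from the peak — single-peaked.
Group 3 (peak B at position 4): ranking walks positions 4-3-2-1, expanding outward from the peak — single-peaked.
Group 4 (peak D at position 2): ranking walks positions 2-3-1-4, expanding outward from the peak — single-peaked.
Every ranking is single-peaked on this axis.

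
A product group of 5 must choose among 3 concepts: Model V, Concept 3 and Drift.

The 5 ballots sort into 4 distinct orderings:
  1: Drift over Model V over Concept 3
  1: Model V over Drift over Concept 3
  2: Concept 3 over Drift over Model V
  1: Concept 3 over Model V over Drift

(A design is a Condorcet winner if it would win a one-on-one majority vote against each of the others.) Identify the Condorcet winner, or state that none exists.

Check each pair by majority over 5 ballots:
Model V vs Concept 3: 1+1 = 2 for Model V, 3 for Concept 3 — Concept 3 by 3–2.
Model V vs Drift: Drift, 3–2.
Concept 3 vs Drift: 3 to 2, Concept 3.
Concept 3 defeats every rival head-to-head and is the Condorcet winner.

Concept 3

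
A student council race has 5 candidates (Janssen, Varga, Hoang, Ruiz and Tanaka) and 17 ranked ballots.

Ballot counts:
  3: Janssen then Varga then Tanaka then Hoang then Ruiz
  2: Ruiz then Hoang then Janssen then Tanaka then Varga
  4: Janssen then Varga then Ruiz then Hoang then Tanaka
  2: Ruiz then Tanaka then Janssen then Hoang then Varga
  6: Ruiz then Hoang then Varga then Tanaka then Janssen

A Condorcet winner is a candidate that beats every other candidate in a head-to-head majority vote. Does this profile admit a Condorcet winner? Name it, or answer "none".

Check each pair by majority over 17 ballots:
Janssen vs Varga: Janssen preferred on 3+2+4+2 = 11 ballots; Janssen wins 11–6.
Janssen vs Hoang: Janssen is ranked higher on 3+4+2 = 9 ballots, Hoang on 8. Janssen wins 9–8.
Janssen vs Ruiz: Janssen is ranked higher on 3+4 = 7 ballots, Ruiz on 10. Ruiz wins 10–7.
Janssen vs Tanaka: Janssen is ranked higher on 3+2+4 = 9 ballots, Tanaka on 8. Janssen wins 9–8.
Varga vs Hoang: Hoang, 10–7.
Varga vs Ruiz: 3+4 = 7 for Varga, 10 for Ruiz — Ruiz by 10–7.
Varga vs Tanaka: Varga wins 13–4.
Hoang vs Ruiz: Hoang preferred on 3 ballots; Ruiz wins 14–3.
Hoang vs Tanaka: 12 to 5, Hoang.
Ruiz vs Tanaka: 14 to 3, Ruiz.
Ruiz wins every pairwise contest, so Ruiz is the Condorcet winner.

Ruiz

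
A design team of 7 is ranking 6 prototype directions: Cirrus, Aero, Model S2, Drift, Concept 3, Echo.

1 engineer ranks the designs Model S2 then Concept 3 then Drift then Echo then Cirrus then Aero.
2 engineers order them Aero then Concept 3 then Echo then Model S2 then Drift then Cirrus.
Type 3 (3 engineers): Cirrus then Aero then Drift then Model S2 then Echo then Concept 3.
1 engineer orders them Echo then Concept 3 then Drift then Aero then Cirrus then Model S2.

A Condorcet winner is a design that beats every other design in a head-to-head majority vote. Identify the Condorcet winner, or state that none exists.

Head-to-head results (7 engineers):
Cirrus–Aero: Cirrus 4–3.
Cirrus vs Model S2: Cirrus wins 4–3.
Cirrus vs Drift: Drift wins 4–3.
Cirrus vs Concept 3: Concept 3 wins 4–3.
Cirrus vs Echo: Echo wins 4–3.
Aero vs Model S2: Aero wins 6–1.
Aero vs Drift: Aero wins 5–2.
Aero–Concept 3: Aero 5–2.
Aero vs Echo: Aero, 5–2.
Model S2 vs Drift: Drift wins 4–3.
Model S2–Concept 3: Model S2 4–3.
Model S2–Echo: Model S2 4–3.
Drift vs Concept 3: Concept 3, 4–3.
Drift vs Echo: Drift wins 4–3.
Concept 3 vs Echo: Echo wins 4–3.
No design is unbeaten: Cirrus loses to Drift; Aero loses to Cirrus; Model S2 loses to Cirrus; Drift loses to Aero; Concept 3 loses to Aero; Echo loses to Aero. In particular Cirrus beats Aero beats Drift beats Cirrus is a majority cycle — no Condorcet winner exists.

none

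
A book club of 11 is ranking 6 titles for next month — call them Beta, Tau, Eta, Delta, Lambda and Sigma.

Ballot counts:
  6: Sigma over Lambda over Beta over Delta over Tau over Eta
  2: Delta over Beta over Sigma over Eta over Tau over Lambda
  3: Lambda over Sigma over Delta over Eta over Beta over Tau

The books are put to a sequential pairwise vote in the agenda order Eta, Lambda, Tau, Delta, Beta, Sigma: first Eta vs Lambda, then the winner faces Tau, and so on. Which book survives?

Round 1: Eta vs Lambda — 2–9, Lambda advances.
Round 2: Lambda vs Tau — 9–2, Lambda advances.
Round 3: Lambda vs Delta — 9–2, Lambda advances.
Round 4: Lambda vs Beta — 9–2, Lambda advances.
Round 5: Lambda vs Sigma — 3–8, Sigma advances.
The agenda winner is Sigma.

Sigma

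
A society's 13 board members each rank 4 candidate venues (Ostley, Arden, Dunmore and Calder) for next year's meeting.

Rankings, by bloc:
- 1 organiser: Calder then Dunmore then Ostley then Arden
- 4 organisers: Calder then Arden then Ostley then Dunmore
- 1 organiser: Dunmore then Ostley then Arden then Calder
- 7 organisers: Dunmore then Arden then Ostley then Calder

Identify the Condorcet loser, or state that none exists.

Head-to-head results (13 organisers):
Ostley vs Arden: Arden wins 11–2.
Ostley vs Dunmore: Dunmore, 9–4.
Ostley–Calder: Ostley 8–5.
Arden vs Dunmore: Dunmore, 9–4.
Arden vs Calder: 1+7 = 8 for Arden, 5 for Calder — Arden by 8–5.
Dunmore vs Calder: 8 to 5, Dunmore.
Calder is beaten in every head-to-head and is the Condorcet loser.

Calder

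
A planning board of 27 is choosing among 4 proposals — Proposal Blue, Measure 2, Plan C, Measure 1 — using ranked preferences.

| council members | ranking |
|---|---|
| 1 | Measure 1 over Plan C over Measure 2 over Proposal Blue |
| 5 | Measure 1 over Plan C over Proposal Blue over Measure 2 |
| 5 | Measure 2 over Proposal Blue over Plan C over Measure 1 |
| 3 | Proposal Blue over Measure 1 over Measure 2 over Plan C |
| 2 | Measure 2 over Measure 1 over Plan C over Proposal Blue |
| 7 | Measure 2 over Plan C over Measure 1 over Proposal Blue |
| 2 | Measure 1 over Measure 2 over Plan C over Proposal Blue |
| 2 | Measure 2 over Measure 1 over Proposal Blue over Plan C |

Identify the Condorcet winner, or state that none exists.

Measure 2

Pairwise majorities:
Proposal Blue vs Measure 2: Proposal Blue preferred on 5+3 = 8 ballots; Measure 2 wins 19–8.
Proposal Blue vs Plan C: 5+3+2 = 10 for Proposal Blue, 17 for Plan C — Plan C by 17–10.
Proposal Blue vs Measure 1: Proposal Blue is ranked higher on 5+3 = 8 ballots, Measure 1 on 19. Measure 1 wins 19–8.
Measure 2 vs Plan C: 5+3+2+7+2+2 = 21 for Measure 2, 6 for Plan C — Measure 2 by 21–6.
Measure 2 vs Measure 1: Measure 2 preferred on 5+2+7+2 = 16 ballots; Measure 2 wins 16–11.
Plan C vs Measure 1: Plan C preferred on 5+7 = 12 ballots; Measure 1 wins 15–12.
Measure 2 defeats every rival head-to-head and is the Condorcet winner.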